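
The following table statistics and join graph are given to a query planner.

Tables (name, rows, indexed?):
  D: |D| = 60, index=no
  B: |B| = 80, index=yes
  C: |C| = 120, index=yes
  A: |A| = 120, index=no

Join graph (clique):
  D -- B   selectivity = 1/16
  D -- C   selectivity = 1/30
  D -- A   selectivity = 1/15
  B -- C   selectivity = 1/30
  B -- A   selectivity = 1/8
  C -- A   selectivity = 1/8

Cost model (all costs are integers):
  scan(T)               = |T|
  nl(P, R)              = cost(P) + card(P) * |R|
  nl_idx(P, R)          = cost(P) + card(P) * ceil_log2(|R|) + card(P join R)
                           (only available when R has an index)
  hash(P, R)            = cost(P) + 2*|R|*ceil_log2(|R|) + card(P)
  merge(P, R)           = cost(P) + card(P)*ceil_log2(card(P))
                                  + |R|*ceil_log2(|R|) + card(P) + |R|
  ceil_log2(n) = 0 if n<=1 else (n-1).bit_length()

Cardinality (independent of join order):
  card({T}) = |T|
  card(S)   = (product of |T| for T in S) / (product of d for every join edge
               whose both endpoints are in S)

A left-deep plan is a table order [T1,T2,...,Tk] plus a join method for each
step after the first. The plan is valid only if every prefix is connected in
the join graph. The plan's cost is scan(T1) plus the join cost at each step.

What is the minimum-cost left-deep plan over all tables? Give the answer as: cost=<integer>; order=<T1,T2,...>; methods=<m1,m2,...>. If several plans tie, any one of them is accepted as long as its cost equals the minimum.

Selinger DP (subsets sized 1..n):
  {D}: scan cost=60, card=60
  {B}: scan cost=80, card=80
  {C}: scan cost=120, card=120
  {A}: scan cost=120, card=120
  {BD}: card=300; try (B,nl_idx)→780, (D,hash)→880, (B,merge)→1120, (D,merge)→1140, (B,hash)→1240, (B,nl)→4860 …(+1); best=780 via (B,nl_idx)
  {CD}: card=240; try (C,nl_idx)→720, (D,hash)→960, (C,merge)→1440, (D,merge)→1500, (C,hash)→1800, (C,nl)→7260 …(+1); best=720 via (C,nl_idx)
  {AD}: card=480; try (D,hash)→960, (A,merge)→1440, (D,merge)→1500, (A,hash)→1800, (A,nl)→7260, (D,nl)→7320; best=960 via (D,hash)
  {BC}: card=320; try (C,nl_idx)→960, (B,nl_idx)→1280, (B,hash)→1360, (C,merge)→1680, (B,merge)→1720, (C,hash)→1840 …(+2); best=960 via (C,nl_idx)
  {AB}: card=1200; try (B,hash)→1360, (A,merge)→1680, (B,merge)→1720, (A,hash)→1840, (B,nl_idx)→2160, (A,nl)→9680 …(+1); best=1360 via (B,hash)
  {AC}: card=1800; try (C,hash)→1920, (A,hash)→1920, (C,merge)→2040, (A,merge)→2040, (C,nl_idx)→2760, (C,nl)→14520 …(+1); best=1920 via (C,hash)
  {BCD}: card=40; try (D,hash)→2000, (B,hash)→2080, (B,nl_idx)→2440, (C,hash)→2760, (C,nl_idx)→2920, (B,merge)→3520 …(+5); best=2000 via (D,hash)
  {ABD}: card=300; try (B,hash)→2560, (A,hash)→2760, (D,hash)→3280, (B,nl_idx)→4620, (A,merge)→4740, (B,merge)→6400 …(+4); best=2560 via (B,hash)
  {ACD}: card=240; try (A,hash)→2640, (C,hash)→3120, (A,merge)→3840, (D,hash)→4440, (C,nl_idx)→4560, (C,merge)→6720 …(+4); best=2640 via (A,hash)
  {ABC}: card=600; try (A,hash)→2960, (C,hash)→4240, (B,hash)→4840, (A,merge)→5120, (C,nl_idx)→10360, (B,nl_idx)→15120 …(+5); best=2960 via (A,hash)
  {ABCD}: card=5; try (A,merge)→3240, (A,hash)→3720, (B,hash)→4000, (D,hash)→4280, (B,nl_idx)→4325, (C,hash)→4540 …(+8); best=3240 via (A,merge)

cost=3240; order=B,C,D,A; methods=nl_idx,hash,merge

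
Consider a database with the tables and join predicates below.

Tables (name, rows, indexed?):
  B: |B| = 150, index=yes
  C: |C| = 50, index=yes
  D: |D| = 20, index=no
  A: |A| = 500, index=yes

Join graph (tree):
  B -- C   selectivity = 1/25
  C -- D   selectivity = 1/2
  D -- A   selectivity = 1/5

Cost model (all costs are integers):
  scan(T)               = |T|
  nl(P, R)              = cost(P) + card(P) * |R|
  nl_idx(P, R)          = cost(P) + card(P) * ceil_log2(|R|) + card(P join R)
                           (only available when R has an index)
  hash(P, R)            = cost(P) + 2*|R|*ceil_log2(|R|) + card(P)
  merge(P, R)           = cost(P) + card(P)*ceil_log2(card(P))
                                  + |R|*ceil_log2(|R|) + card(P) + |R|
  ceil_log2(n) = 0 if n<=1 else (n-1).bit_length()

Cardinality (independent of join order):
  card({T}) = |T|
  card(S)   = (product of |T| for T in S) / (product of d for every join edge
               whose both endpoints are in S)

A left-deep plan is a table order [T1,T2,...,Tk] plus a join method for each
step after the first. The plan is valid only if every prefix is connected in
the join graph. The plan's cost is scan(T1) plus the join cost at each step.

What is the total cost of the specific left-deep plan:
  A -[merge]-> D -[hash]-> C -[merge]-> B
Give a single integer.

step 1: scan A: cost=500, card=500
step 2: join D via merge
    card(P join D) = 500*20/(5) = 2000
    cost = 500 + 500*9 + 20*5 + 500 + 20 = 5620
step 3: join C via hash
    card(P join C) = 2000*50/(2) = 50000
    cost = 5620 + 2*50*6 + 2000 = 8220
step 4: join B via merge
    card(P join B) = 50000*150/(25) = 300000
    cost = 8220 + 50000*16 + 150*8 + 50000 + 150 = 859570

859570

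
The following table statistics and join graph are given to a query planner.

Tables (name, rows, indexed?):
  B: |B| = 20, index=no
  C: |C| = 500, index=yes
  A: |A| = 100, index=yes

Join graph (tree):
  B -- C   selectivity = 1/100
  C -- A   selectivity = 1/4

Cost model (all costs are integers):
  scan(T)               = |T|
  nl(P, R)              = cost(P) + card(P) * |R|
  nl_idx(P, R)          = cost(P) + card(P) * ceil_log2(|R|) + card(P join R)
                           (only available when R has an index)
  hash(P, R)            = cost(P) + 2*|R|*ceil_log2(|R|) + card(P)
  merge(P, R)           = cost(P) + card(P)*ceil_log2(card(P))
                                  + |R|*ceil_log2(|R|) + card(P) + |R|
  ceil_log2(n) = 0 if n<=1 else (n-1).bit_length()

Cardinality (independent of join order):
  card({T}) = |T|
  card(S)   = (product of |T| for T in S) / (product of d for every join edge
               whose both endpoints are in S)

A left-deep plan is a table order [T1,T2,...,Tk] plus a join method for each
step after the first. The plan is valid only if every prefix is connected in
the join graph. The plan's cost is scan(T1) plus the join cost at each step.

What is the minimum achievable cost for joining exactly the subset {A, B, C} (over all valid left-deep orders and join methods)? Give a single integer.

1800

Selinger DP over subsets of {A,B,C}:
  {B}: scan cost=20, card=20
  {C}: scan cost=500, card=500
  {A}: scan cost=100, card=100
  {BC}: card=100; try (C,nl_idx)→300, (B,hash)→1200, (C,merge)→5140, (B,merge)→5620, (C,hash)→9040, (C,nl)→10020 …(+1); best=300 via (C,nl_idx)
  {AC}: card=12500; try (A,hash)→2400, (C,merge)→5900, (A,merge)→6300, (C,hash)→9200, (C,nl_idx)→13500, (A,nl_idx)→16500 …(+2); best=2400 via (A,hash)
  {ABC}: card=2500; try (A,hash)→1800, (A,merge)→1900, (A,nl_idx)→3500, (A,nl)→10300, (B,hash)→15100, (B,merge)→190020 …(+1); best=1800 via (A,hash)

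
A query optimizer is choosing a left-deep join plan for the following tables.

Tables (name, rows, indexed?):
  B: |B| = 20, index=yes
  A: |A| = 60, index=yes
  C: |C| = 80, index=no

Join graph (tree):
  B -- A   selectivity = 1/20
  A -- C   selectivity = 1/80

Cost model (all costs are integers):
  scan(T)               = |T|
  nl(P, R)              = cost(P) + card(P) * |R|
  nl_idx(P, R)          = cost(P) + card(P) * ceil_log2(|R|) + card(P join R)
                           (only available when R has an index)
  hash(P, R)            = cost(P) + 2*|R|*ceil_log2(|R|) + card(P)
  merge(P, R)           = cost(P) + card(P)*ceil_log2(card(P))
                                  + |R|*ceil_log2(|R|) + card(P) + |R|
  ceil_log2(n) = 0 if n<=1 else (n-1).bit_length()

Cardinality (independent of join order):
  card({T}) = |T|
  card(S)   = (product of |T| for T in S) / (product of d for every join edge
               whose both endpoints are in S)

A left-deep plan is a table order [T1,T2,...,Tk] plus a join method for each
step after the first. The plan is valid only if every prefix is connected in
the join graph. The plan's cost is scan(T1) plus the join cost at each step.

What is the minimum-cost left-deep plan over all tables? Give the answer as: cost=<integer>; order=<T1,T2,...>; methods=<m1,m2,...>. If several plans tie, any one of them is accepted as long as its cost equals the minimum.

Selinger DP (subsets sized 1..n):
  {B}: scan cost=20, card=20
  {A}: scan cost=60, card=60
  {C}: scan cost=80, card=80
  {AB}: card=60; try (A,nl_idx)→200, (B,hash)→320, (B,nl_idx)→420, (A,merge)→560, (B,merge)→600, (A,hash)→760 …(+2); best=200 via (A,nl_idx)
  {AC}: card=60; try (A,nl_idx)→620, (A,hash)→880, (C,merge)→1120, (A,merge)→1140, (C,hash)→1240, (C,nl)→4860 …(+1); best=620 via (A,nl_idx)
  {ABC}: card=60; try (B,hash)→880, (B,nl_idx)→980, (B,merge)→1160, (C,merge)→1260, (C,hash)→1380, (B,nl)→1820 …(+1); best=880 via (B,hash)

cost=880; order=C,A,B; methods=nl_idx,hash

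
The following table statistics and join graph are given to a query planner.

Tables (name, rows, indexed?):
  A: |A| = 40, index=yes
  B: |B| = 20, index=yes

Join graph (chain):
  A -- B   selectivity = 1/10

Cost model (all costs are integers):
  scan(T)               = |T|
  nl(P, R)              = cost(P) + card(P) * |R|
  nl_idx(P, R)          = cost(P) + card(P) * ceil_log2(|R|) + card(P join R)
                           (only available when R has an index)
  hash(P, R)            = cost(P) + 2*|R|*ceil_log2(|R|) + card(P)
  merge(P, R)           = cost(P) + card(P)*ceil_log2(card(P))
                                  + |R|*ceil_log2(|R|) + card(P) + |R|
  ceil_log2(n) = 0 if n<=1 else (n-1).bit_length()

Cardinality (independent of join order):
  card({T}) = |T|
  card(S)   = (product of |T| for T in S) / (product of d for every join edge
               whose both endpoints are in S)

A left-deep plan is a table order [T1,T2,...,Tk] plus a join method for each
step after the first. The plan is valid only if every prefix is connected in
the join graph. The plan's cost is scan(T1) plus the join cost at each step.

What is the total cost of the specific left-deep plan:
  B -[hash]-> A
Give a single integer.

520

step 1: scan B: cost=20, card=20
step 2: join A via hash
    card(P join A) = 20*40/(10) = 80
    cost = 20 + 2*40*6 + 20 = 520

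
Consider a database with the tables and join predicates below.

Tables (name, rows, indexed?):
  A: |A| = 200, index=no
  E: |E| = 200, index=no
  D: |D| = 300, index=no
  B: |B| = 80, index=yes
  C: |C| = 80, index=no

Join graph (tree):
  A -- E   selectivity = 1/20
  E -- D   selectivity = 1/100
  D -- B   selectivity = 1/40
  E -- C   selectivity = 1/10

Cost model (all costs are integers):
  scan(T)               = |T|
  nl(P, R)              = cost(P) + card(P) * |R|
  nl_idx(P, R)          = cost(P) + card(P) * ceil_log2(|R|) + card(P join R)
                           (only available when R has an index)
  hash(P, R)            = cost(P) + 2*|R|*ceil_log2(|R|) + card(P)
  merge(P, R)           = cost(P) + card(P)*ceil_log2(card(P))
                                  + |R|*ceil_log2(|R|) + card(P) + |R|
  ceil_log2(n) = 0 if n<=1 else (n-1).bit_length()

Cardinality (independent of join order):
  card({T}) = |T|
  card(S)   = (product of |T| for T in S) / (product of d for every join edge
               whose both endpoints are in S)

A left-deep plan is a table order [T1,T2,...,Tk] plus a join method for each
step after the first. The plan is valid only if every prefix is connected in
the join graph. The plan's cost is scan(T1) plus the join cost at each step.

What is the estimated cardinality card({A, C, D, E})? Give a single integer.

Tables in S: A(200), C(80), D(300), E(200)
Edges inside S: A-E(d=20), E-D(d=100), E-C(d=10)
numerator = 200 * 80 * 300 * 200 = 960000000
denominator = 20 * 100 * 10 = 20000
card(S) = 960000000 / 20000 = 48000

48000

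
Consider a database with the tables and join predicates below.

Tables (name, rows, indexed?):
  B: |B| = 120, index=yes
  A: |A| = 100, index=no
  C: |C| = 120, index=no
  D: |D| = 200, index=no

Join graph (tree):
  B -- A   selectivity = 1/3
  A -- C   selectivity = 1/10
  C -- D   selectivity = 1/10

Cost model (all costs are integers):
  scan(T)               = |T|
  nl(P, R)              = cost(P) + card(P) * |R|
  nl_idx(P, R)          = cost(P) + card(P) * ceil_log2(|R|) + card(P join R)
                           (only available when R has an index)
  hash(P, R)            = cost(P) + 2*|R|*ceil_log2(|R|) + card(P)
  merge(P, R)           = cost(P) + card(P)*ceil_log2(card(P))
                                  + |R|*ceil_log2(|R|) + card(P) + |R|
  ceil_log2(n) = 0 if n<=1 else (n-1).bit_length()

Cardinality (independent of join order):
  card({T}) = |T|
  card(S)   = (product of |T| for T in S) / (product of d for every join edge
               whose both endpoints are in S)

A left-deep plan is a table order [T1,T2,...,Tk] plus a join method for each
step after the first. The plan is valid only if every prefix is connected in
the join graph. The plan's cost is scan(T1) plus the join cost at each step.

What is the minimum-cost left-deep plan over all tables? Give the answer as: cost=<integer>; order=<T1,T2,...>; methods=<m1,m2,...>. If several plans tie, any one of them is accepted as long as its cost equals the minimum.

cost=31560; order=D,C,A,B; methods=hash,hash,hash

Selinger DP (subsets sized 1..n):
  {B}: scan cost=120, card=120
  {A}: scan cost=100, card=100
  {C}: scan cost=120, card=120
  {D}: scan cost=200, card=200
  {AB}: card=4000; try (A,hash)→1640, (B,merge)→1860, (B,hash)→1880, (A,merge)→1880, (B,nl_idx)→4800, (B,nl)→12100 …(+1); best=1640 via (A,hash)
  {AC}: card=1200; try (A,hash)→1640, (C,merge)→1860, (C,hash)→1880, (A,merge)→1880, (C,nl)→12100, (A,nl)→12120; best=1640 via (A,hash)
  {CD}: card=2400; try (C,hash)→2080, (D,merge)→2880, (C,merge)→2960, (D,hash)→3440, (D,nl)→24120, (C,nl)→24200; best=2080 via (C,hash)
  {ABC}: card=48000; try (B,hash)→4520, (C,hash)→7320, (B,merge)→17000, (C,merge)→54600, (B,nl_idx)→58040, (B,nl)→145640 …(+1); best=4520 via (B,hash)
  {ACD}: card=24000; try (A,hash)→5880, (D,hash)→6040, (D,merge)→17840, (A,merge)→34080, (D,nl)→241640, (A,nl)→242080; best=5880 via (A,hash)
  {ABCD}: card=960000; try (B,hash)→31560, (D,hash)→55720, (B,merge)→390840, (D,merge)→822320, (B,nl_idx)→1133880, (B,nl)→2885880 …(+1); best=31560 via (B,hash)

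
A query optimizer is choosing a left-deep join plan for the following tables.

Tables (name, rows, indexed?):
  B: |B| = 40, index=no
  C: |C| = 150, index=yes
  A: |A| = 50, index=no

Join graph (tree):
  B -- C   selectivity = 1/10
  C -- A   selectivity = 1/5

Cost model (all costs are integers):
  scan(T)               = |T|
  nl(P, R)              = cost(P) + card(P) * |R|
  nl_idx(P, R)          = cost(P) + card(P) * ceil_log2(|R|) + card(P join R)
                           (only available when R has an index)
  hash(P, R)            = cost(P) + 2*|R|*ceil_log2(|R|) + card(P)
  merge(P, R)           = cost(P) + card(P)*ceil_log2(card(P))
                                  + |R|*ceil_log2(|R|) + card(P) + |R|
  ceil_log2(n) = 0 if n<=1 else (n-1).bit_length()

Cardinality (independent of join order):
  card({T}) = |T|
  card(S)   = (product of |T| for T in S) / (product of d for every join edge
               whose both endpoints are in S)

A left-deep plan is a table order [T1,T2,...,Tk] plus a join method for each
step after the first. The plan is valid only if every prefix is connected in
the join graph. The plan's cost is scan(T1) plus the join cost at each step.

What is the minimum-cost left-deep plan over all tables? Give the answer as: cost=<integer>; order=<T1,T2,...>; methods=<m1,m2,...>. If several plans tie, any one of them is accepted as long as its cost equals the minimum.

cost=1980; order=C,B,A; methods=hash,hash

Selinger DP (subsets sized 1..n):
  {B}: scan cost=40, card=40
  {C}: scan cost=150, card=150
  {A}: scan cost=50, card=50
  {BC}: card=600; try (B,hash)→780, (C,nl_idx)→960, (C,merge)→1670, (B,merge)→1780, (C,hash)→2480, (C,nl)→6040 …(+1); best=780 via (B,hash)
  {AC}: card=1500; try (A,hash)→900, (C,merge)→1750, (A,merge)→1850, (C,nl_idx)→1950, (C,hash)→2500, (C,nl)→7550 …(+1); best=900 via (A,hash)
  {ABC}: card=6000; try (A,hash)→1980, (B,hash)→2880, (A,merge)→7730, (B,merge)→19180, (A,nl)→30780, (B,nl)→60900; best=1980 via (A,hash)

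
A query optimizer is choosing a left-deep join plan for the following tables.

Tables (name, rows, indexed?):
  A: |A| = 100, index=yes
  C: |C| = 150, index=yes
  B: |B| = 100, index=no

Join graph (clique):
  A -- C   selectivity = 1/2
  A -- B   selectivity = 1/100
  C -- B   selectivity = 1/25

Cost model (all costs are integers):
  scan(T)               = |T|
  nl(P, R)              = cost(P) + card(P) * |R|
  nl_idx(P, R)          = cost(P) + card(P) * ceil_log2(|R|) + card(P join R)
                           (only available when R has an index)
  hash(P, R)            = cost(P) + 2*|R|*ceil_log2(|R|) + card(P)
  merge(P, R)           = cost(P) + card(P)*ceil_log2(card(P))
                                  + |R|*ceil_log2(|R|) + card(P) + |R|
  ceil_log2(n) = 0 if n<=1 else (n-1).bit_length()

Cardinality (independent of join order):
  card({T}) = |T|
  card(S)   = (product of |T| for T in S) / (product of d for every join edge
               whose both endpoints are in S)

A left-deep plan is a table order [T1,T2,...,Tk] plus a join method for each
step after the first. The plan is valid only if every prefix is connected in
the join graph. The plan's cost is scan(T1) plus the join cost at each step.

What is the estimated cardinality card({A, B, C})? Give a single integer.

Tables in S: A(100), B(100), C(150)
Edges inside S: A-C(d=2), A-B(d=100), C-B(d=25)
numerator = 100 * 100 * 150 = 1500000
denominator = 2 * 100 * 25 = 5000
card(S) = 1500000 / 5000 = 300

300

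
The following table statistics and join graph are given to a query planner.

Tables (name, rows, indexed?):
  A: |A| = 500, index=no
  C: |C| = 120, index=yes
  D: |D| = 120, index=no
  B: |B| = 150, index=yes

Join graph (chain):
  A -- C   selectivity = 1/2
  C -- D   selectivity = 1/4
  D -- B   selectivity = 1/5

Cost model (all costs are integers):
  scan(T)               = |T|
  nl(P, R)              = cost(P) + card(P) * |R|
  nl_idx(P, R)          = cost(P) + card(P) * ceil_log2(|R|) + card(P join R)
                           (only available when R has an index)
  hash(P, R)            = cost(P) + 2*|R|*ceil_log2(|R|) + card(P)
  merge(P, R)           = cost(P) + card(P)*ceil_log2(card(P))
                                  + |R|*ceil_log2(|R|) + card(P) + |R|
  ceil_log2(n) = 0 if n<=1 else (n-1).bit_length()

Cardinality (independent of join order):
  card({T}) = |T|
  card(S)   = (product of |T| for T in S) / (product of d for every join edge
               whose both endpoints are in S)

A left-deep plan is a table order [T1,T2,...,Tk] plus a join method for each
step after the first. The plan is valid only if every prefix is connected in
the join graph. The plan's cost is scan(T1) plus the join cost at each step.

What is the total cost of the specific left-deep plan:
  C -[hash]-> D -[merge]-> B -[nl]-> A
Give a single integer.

step 1: scan C: cost=120, card=120
step 2: join D via hash
    card(P join D) = 120*120/(4) = 3600
    cost = 120 + 2*120*7 + 120 = 1920
step 3: join B via merge
    card(P join B) = 3600*150/(5) = 108000
    cost = 1920 + 3600*12 + 150*8 + 3600 + 150 = 50070
step 4: join A via nl
    card(P join A) = 108000*500/(2) = 27000000
    cost = 50070 + 108000*500 = 54050070

54050070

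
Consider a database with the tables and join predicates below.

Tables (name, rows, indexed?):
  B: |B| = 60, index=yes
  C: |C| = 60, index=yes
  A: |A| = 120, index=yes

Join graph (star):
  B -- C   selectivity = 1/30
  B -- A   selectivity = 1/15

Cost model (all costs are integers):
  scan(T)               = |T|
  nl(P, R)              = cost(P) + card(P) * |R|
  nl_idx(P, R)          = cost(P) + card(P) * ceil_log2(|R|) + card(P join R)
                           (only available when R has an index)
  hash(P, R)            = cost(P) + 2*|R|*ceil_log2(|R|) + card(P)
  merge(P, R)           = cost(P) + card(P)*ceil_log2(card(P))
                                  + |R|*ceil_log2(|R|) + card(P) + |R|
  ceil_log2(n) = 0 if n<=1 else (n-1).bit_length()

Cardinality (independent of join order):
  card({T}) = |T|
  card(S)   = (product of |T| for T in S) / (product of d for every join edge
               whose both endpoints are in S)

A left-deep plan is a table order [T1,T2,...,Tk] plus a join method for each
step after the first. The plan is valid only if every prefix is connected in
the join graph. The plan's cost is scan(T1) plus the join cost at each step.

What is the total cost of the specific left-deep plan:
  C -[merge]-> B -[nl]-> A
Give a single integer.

step 1: scan C: cost=60, card=60
step 2: join B via merge
    card(P join B) = 60*60/(30) = 120
    cost = 60 + 60*6 + 60*6 + 60 + 60 = 900
step 3: join A via nl
    card(P join A) = 120*120/(15) = 960
    cost = 900 + 120*120 = 15300

15300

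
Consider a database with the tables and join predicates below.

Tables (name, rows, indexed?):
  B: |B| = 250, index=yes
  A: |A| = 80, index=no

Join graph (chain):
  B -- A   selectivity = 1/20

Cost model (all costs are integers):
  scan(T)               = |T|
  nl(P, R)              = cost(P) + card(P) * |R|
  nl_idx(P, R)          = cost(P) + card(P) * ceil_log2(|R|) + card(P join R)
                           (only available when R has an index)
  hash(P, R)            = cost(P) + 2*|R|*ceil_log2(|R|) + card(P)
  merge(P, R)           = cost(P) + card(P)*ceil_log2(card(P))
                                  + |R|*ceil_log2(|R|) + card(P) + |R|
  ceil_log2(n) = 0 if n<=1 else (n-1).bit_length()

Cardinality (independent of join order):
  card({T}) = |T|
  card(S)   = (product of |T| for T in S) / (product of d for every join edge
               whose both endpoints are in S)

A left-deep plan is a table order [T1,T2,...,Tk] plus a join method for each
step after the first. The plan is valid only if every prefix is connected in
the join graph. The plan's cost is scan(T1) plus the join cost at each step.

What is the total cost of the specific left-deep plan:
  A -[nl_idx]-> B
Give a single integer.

step 1: scan A: cost=80, card=80
step 2: join B via nl_idx
    card(P join B) = 80*250/(20) = 1000
    cost = 80 + 80*8 + 1000 = 1720

1720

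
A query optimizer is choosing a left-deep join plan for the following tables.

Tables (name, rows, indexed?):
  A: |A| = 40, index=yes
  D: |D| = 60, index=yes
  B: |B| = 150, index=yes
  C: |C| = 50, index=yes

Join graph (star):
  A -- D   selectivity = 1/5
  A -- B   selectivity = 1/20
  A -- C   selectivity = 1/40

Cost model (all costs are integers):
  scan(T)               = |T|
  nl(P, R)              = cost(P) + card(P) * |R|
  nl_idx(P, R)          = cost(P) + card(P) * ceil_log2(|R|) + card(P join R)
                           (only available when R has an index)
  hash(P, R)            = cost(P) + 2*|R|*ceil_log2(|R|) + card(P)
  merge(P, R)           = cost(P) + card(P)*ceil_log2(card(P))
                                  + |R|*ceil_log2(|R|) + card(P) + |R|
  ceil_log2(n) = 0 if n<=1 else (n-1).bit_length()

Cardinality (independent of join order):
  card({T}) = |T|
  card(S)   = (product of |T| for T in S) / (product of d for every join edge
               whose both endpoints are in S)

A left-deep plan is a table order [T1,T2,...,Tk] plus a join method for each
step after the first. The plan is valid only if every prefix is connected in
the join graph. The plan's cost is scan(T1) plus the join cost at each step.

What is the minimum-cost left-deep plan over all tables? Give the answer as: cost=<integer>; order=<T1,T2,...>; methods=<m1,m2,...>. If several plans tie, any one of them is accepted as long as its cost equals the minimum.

Selinger DP (subsets sized 1..n):
  {A}: scan cost=40, card=40
  {D}: scan cost=60, card=60
  {B}: scan cost=150, card=150
  {C}: scan cost=50, card=50
  {AD}: card=480; try (A,hash)→600, (D,merge)→740, (D,nl_idx)→760, (A,merge)→760, (D,hash)→800, (A,nl_idx)→900 …(+2); best=600 via (A,hash)
  {AB}: card=300; try (B,nl_idx)→660, (A,hash)→780, (A,nl_idx)→1350, (B,merge)→1670, (A,merge)→1780, (B,hash)→2480 …(+2); best=660 via (B,nl_idx)
  {AC}: card=50; try (C,nl_idx)→330, (A,nl_idx)→400, (A,hash)→580, (C,merge)→670, (C,hash)→680, (A,merge)→680 …(+2); best=330 via (C,nl_idx)
  {ABD}: card=3600; try (D,hash)→1680, (B,hash)→3480, (D,merge)→4080, (D,nl_idx)→6060, (B,merge)→6750, (B,nl_idx)→8040 …(+2); best=1680 via (D,hash)
  {ACD}: card=600; try (D,hash)→1100, (D,merge)→1100, (D,nl_idx)→1230, (C,hash)→1680, (D,nl)→3330, (C,nl_idx)→4080 …(+2); best=1100 via (D,hash)
  {ABC}: card=375; try (B,nl_idx)→1105, (C,hash)→1560, (B,merge)→2030, (B,hash)→2780, (C,nl_idx)→2835, (C,merge)→4010 …(+2); best=1105 via (B,nl_idx)
  {ABCD}: card=4500; try (D,hash)→2200, (B,hash)→4100, (D,merge)→5275, (C,hash)→5880, (D,nl_idx)→7855, (B,merge)→9050 …(+6); best=2200 via (D,hash)

cost=2200; order=A,C,B,D; methods=nl_idx,nl_idx,hash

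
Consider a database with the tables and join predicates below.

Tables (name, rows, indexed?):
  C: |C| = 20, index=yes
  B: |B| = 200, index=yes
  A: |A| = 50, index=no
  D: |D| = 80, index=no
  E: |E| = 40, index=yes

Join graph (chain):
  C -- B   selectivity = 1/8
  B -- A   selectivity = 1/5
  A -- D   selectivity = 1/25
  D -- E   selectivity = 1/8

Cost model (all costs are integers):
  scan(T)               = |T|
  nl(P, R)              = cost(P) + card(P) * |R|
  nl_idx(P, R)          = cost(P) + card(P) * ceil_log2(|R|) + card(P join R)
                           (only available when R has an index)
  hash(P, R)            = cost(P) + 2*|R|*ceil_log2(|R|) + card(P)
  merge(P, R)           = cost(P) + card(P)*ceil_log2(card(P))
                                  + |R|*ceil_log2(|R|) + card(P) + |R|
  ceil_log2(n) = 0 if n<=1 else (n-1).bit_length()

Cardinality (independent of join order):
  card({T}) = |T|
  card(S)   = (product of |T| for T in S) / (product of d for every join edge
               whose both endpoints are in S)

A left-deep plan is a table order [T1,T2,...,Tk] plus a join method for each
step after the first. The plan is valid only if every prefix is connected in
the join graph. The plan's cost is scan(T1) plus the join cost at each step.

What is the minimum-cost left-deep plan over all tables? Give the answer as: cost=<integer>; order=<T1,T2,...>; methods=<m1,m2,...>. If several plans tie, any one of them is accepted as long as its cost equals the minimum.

Selinger DP (subsets sized 1..n):
  {C}: scan cost=20, card=20
  {B}: scan cost=200, card=200
  {A}: scan cost=50, card=50
  {D}: scan cost=80, card=80
  {E}: scan cost=40, card=40
  {BC}: card=500; try (C,hash)→600, (B,nl_idx)→680, (C,nl_idx)→1700, (B,merge)→1940, (C,merge)→2120, (B,hash)→3240 …(+2); best=600 via (C,hash)
  {AB}: card=2000; try (A,hash)→1000, (B,merge)→2200, (A,merge)→2350, (B,nl_idx)→2450, (B,hash)→3300, (B,nl)→10050 …(+1); best=1000 via (A,hash)
  {AD}: card=160; try (A,hash)→760, (D,merge)→1040, (A,merge)→1070, (D,hash)→1220, (D,nl)→4050, (A,nl)→4080; best=760 via (A,hash)
  {DE}: card=400; try (E,hash)→640, (E,nl_idx)→960, (D,merge)→960, (E,merge)→1000, (D,hash)→1200, (D,nl)→3240 …(+1); best=640 via (E,hash)
  {ABC}: card=5000; try (A,hash)→1700, (C,hash)→3200, (A,merge)→5950, (C,nl_idx)→16000, (C,merge)→25120, (A,nl)→25600 …(+1); best=1700 via (A,hash)
  {ABD}: card=6400; try (B,merge)→4000, (D,hash)→4120, (B,hash)→4120, (B,nl_idx)→8440, (D,merge)→25640, (B,nl)→32760 …(+1); best=4000 via (B,merge)
  {ADE}: card=800; try (E,hash)→1400, (A,hash)→1640, (E,merge)→2480, (E,nl_idx)→2520, (A,merge)→4990, (E,nl)→7160 …(+1); best=1400 via (E,hash)
  {ABCD}: card=16000; try (D,hash)→7820, (C,hash)→10600, (C,nl_idx)→52000, (D,merge)→72340, (C,merge)→93720, (C,nl)→132000 …(+1); best=7820 via (D,hash)
  {ABDE}: card=32000; try (B,hash)→5400, (E,hash)→10880, (B,merge)→12000, (B,nl_idx)→39800, (E,nl_idx)→74400, (E,merge)→93880 …(+2); best=5400 via (B,hash)
  {ABCDE}: card=80000; try (E,hash)→24300, (C,hash)→37600, (E,nl_idx)→183820, (C,nl_idx)→245400, (E,merge)→248100, (C,merge)→517520 …(+2); best=24300 via (E,hash)

cost=24300; order=B,C,A,D,E; methods=hash,hash,hash,hash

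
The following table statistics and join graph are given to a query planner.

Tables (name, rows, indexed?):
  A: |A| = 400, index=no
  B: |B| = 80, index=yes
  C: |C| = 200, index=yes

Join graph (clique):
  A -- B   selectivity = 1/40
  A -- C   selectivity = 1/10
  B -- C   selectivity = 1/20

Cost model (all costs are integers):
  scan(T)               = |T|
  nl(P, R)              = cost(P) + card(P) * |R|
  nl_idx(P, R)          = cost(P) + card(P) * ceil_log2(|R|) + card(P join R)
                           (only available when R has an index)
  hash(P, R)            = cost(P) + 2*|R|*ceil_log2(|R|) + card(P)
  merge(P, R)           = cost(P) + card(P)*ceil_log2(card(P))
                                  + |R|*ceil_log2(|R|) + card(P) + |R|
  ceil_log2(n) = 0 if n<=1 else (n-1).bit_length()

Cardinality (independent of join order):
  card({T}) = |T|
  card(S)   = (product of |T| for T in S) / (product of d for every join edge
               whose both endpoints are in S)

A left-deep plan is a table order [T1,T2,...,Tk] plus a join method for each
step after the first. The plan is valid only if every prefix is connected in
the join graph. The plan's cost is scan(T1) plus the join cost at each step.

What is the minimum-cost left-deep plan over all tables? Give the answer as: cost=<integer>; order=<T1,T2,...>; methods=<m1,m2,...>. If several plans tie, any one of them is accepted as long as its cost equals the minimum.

cost=5920; order=A,B,C; methods=hash,hash

Selinger DP (subsets sized 1..n):
  {A}: scan cost=400, card=400
  {B}: scan cost=80, card=80
  {C}: scan cost=200, card=200
  {AB}: card=800; try (B,hash)→1920, (B,nl_idx)→4000, (A,merge)→4720, (B,merge)→5040, (A,hash)→7360, (A,nl)→32080 …(+1); best=1920 via (B,hash)
  {AC}: card=8000; try (C,hash)→4000, (A,merge)→6000, (C,merge)→6200, (A,hash)→7600, (C,nl_idx)→11600, (A,nl)→80200 …(+1); best=4000 via (C,hash)
  {BC}: card=800; try (C,nl_idx)→1520, (B,hash)→1520, (B,nl_idx)→2400, (C,merge)→2520, (B,merge)→2640, (C,hash)→3360 …(+2); best=1520 via (C,nl_idx)
  {ABC}: card=800; try (C,hash)→5920, (C,nl_idx)→9120, (A,hash)→9520, (C,merge)→12520, (B,hash)→13120, (A,merge)→14320 …(+5); best=5920 via (C,hash)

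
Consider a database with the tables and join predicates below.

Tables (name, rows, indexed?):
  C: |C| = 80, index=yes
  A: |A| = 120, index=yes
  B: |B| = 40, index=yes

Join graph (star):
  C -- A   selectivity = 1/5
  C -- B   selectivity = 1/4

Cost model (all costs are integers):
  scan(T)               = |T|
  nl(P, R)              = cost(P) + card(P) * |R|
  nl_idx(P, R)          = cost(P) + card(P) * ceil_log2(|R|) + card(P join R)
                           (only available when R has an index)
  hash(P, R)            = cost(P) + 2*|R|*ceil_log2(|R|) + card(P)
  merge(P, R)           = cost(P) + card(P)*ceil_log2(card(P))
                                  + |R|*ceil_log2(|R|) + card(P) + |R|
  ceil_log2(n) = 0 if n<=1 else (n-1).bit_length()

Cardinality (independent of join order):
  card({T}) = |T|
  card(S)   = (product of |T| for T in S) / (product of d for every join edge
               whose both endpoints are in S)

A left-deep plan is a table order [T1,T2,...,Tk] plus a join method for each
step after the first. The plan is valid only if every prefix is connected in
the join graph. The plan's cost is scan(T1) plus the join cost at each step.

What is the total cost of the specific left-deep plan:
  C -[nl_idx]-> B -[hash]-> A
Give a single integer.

3840

step 1: scan C: cost=80, card=80
step 2: join B via nl_idx
    card(P join B) = 80*40/(4) = 800
    cost = 80 + 80*6 + 800 = 1360
step 3: join A via hash
    card(P join A) = 800*120/(5) = 19200
    cost = 1360 + 2*120*7 + 800 = 3840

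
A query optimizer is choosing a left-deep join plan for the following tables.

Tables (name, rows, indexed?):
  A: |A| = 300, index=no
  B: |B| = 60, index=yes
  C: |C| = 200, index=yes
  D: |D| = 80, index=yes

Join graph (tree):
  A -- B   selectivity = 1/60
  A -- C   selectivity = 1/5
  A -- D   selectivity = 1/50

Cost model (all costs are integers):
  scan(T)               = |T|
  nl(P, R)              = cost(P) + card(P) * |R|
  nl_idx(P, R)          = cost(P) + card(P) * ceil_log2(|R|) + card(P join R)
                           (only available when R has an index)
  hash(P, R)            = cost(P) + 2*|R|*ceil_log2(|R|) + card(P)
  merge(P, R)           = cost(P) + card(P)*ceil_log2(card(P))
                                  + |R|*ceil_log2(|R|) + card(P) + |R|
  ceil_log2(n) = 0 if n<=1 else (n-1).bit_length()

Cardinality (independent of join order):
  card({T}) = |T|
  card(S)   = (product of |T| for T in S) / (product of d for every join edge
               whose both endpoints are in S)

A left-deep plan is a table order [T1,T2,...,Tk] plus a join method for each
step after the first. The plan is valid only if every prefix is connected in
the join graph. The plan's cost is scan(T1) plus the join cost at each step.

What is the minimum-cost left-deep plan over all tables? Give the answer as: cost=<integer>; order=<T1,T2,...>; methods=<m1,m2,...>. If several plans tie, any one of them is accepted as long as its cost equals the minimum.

Selinger DP (subsets sized 1..n):
  {A}: scan cost=300, card=300
  {B}: scan cost=60, card=60
  {C}: scan cost=200, card=200
  {D}: scan cost=80, card=80
  {AB}: card=300; try (B,hash)→1320, (B,nl_idx)→2400, (A,merge)→3480, (B,merge)→3720, (A,hash)→5520, (A,nl)→18060 …(+1); best=1320 via (B,hash)
  {AC}: card=12000; try (C,hash)→3800, (A,merge)→5000, (C,merge)→5100, (A,hash)→5800, (C,nl_idx)→14700, (A,nl)→60200 …(+1); best=3800 via (C,hash)
  {AD}: card=480; try (D,hash)→1720, (D,nl_idx)→2880, (A,merge)→3720, (D,merge)→3940, (A,hash)→5560, (A,nl)→24080 …(+1); best=1720 via (D,hash)
  {ABC}: card=12000; try (C,hash)→4820, (C,merge)→6120, (C,nl_idx)→15720, (B,hash)→16520, (C,nl)→61320, (B,nl_idx)→87800 …(+2); best=4820 via (C,hash)
  {ABD}: card=480; try (D,hash)→2740, (B,hash)→2920, (D,nl_idx)→3900, (D,merge)→4960, (B,nl_idx)→5080, (B,merge)→6940 …(+2); best=2740 via (D,hash)
  {ACD}: card=19200; try (C,hash)→5400, (C,merge)→8320, (D,hash)→16920, (C,nl_idx)→24760, (C,nl)→97720, (D,nl_idx)→107000 …(+2); best=5400 via (C,hash)
  {ABCD}: card=19200; try (C,hash)→6420, (C,merge)→9340, (D,hash)→17940, (B,hash)→25320, (C,nl_idx)→25780, (C,nl)→98740 …(+6); best=6420 via (C,hash)

cost=6420; order=A,B,D,C; methods=hash,hash,hash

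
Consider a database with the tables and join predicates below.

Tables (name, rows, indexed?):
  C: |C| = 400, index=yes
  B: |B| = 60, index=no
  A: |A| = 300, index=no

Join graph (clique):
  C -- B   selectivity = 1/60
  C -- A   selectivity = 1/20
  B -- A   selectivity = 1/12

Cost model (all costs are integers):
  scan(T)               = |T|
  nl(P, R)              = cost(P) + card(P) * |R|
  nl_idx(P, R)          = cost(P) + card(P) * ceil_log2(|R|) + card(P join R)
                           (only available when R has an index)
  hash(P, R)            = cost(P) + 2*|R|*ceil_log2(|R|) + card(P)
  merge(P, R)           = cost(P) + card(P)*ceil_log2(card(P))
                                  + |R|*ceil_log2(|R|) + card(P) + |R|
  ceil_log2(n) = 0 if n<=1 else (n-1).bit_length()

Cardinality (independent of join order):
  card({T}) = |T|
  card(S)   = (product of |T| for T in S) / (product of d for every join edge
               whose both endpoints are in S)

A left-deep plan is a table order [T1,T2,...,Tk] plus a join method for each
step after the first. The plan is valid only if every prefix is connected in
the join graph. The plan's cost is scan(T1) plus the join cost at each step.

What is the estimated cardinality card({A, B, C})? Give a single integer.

Tables in S: A(300), B(60), C(400)
Edges inside S: C-B(d=60), C-A(d=20), B-A(d=12)
numerator = 300 * 60 * 400 = 7200000
denominator = 60 * 20 * 12 = 14400
card(S) = 7200000 / 14400 = 500

500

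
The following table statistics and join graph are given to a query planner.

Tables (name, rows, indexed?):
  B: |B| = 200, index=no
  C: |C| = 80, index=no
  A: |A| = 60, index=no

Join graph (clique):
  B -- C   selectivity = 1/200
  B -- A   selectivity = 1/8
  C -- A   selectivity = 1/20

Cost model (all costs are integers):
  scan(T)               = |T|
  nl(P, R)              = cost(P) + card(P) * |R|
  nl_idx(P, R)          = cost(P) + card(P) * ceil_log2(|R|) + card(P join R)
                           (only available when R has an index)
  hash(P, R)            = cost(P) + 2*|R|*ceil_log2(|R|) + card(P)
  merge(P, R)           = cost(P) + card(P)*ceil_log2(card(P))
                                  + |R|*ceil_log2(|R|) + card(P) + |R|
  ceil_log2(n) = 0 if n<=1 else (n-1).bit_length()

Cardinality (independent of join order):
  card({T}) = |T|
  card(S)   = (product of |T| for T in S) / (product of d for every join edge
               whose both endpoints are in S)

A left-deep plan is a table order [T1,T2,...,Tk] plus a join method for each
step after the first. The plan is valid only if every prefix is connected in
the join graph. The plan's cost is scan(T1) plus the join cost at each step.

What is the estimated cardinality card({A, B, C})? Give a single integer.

30

Tables in S: A(60), B(200), C(80)
Edges inside S: B-C(d=200), B-A(d=8), C-A(d=20)
numerator = 60 * 200 * 80 = 960000
denominator = 200 * 8 * 20 = 32000
card(S) = 960000 / 32000 = 30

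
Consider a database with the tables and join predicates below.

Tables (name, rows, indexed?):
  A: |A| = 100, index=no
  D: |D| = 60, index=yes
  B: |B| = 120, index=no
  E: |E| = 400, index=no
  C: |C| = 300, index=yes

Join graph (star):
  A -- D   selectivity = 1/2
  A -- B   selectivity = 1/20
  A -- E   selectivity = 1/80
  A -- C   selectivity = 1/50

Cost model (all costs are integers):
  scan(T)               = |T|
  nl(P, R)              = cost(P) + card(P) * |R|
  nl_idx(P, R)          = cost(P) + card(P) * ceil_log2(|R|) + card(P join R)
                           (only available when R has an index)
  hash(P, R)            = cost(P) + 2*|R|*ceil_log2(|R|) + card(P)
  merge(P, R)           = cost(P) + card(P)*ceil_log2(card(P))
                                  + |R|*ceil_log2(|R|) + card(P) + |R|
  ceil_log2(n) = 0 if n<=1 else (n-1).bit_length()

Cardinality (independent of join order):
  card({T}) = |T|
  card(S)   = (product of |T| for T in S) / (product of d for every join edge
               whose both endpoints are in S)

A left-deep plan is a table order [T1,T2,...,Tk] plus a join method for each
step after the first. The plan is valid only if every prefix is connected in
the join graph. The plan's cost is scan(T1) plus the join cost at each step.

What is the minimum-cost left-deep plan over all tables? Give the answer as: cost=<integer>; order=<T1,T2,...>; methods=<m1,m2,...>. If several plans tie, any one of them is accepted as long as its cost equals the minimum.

cost=31500; order=E,A,B,C,D; methods=hash,hash,hash,hash

Selinger DP (subsets sized 1..n):
  {A}: scan cost=100, card=100
  {D}: scan cost=60, card=60
  {B}: scan cost=120, card=120
  {E}: scan cost=400, card=400
  {C}: scan cost=300, card=300
  {AD}: card=3000; try (D,hash)→920, (A,merge)→1280, (D,merge)→1320, (A,hash)→1520, (D,nl_idx)→3700, (A,nl)→6060 …(+1); best=920 via (D,hash)
  {AB}: card=600; try (A,hash)→1640, (B,merge)→1860, (B,hash)→1880, (A,merge)→1880, (B,nl)→12100, (A,nl)→12120; best=1640 via (A,hash)
  {AE}: card=500; try (A,hash)→2200, (E,merge)→4900, (A,merge)→5200, (E,hash)→7400, (E,nl)→40100, (A,nl)→40400; best=2200 via (A,hash)
  {AC}: card=600; try (C,nl_idx)→1600, (A,hash)→2000, (C,merge)→3900, (A,merge)→4100, (C,hash)→5600, (C,nl)→30100 …(+1); best=1600 via (C,nl_idx)
  {ABD}: card=18000; try (D,hash)→2960, (B,hash)→5600, (D,merge)→8660, (D,nl_idx)→23240, (D,nl)→37640, (B,merge)→40880 …(+1); best=2960 via (D,hash)
  {ADE}: card=15000; try (D,hash)→3420, (D,merge)→7620, (E,hash)→11120, (D,nl_idx)→20200, (D,nl)→32200, (E,merge)→43920 …(+1); best=3420 via (D,hash)
  {ACD}: card=18000; try (D,hash)→2920, (D,merge)→8620, (C,hash)→9320, (D,nl_idx)→23200, (D,nl)→37600, (C,merge)→42920 …(+2); best=2920 via (D,hash)
  {ABE}: card=3000; try (B,hash)→4380, (B,merge)→8160, (E,hash)→9440, (E,merge)→12240, (B,nl)→62200, (E,nl)→241640; best=4380 via (B,hash)
  {ABC}: card=3600; try (B,hash)→3880, (C,hash)→7640, (B,merge)→9160, (C,nl_idx)→10640, (C,merge)→11240, (B,nl)→73600 …(+1); best=3880 via (B,hash)
  {ACE}: card=3000; try (C,hash)→8100, (E,hash)→9400, (C,nl_idx)→9700, (C,merge)→10200, (E,merge)→12200, (C,nl)→152200 …(+1); best=8100 via (C,hash)
  {ABDE}: card=90000; try (D,hash)→8100, (B,hash)→20100, (E,hash)→28160, (D,merge)→43800, (D,nl_idx)→112380, (D,nl)→184380 …(+4); best=8100 via (D,hash)
  {ABCD}: card=108000; try (D,hash)→8200, (B,hash)→22600, (C,hash)→26360, (D,merge)→51100, (D,nl_idx)→133480, (D,nl)→219880 …(+5); best=8200 via (D,hash)
  {ACDE}: card=90000; try (D,hash)→11820, (C,hash)→23820, (E,hash)→28120, (D,merge)→47520, (D,nl_idx)→116100, (D,nl)→188100 …(+5); best=11820 via (D,hash)
  {ABCE}: card=18000; try (C,hash)→12780, (B,hash)→12780, (E,hash)→14680, (C,merge)→46380, (B,merge)→48060, (C,nl_idx)→49380 …(+4); best=12780 via (C,hash)
  {ABCDE}: card=540000; try (D,hash)→31500, (C,hash)→103500, (B,hash)→103500, (E,hash)→123400, (D,merge)→301200, (D,nl_idx)→660780 …(+8); best=31500 via (D,hash)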